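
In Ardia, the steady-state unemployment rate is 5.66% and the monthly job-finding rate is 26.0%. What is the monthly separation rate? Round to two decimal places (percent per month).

From u* = s/(s+f): s = u·f/(1−u).
s = 0.0566 × 26.0 / (1 − 0.0566) = 1.4716 / 0.9434 ≈ 1.56% per month.

Separation rate ≈ 1.56% per month.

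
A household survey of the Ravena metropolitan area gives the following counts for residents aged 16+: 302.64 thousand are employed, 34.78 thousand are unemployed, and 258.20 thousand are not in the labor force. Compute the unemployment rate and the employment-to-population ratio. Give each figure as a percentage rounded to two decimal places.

Labor force = employed + unemployed = 302.64 + 34.78 = 337.42 thousand.
Working-age population = 337.42 + 258.20 = 595.62 thousand.
Unemployment rate = 34.78 / 337.42 = 10.31%.
Employment-population ratio = 302.64 / 595.62 = 50.81%.

Unemployment rate ≈ 10.31%; employment-population ratio ≈ 50.81%.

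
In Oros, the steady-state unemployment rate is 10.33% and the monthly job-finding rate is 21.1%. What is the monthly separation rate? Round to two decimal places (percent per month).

Separation rate ≈ 2.43% per month.

From u* = s/(s+f): s = u·f/(1−u).
s = 0.1033 × 21.1 / (1 − 0.1033) = 2.1796 / 0.8967 ≈ 2.43% per month.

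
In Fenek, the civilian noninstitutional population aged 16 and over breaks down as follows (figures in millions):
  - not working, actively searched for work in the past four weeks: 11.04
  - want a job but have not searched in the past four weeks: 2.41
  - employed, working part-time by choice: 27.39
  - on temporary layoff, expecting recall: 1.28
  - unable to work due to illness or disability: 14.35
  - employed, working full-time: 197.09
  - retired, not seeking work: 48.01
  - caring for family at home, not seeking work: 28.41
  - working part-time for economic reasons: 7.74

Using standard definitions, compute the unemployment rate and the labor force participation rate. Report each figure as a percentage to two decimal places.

Unemployment rate ≈ 5.04%; labor force participation rate ≈ 72.41%.

Employed = 27.39 + 197.09 + 7.74 = 232.22 million (anyone who worked, including part-time for economic reasons, counts as employed).
Unemployed = 11.04 + 1.28 = 12.32 million (jobless and actively searching, or on temporary layoff).
Labor force = 232.22 + 12.32 = 244.54 million.
Not in labor force = 2.41 + 14.35 + 48.01 + 28.41 = 93.18 million (those not working and not actively searching are outside the labor force — including those who want a job but have given up searching).
Civilian working-age population = 244.54 + 93.18 = 337.72 million.
Unemployment rate = 12.32 / 244.54 = 5.04%.
Labor force participation rate = 244.54 / 337.72 = 72.41%.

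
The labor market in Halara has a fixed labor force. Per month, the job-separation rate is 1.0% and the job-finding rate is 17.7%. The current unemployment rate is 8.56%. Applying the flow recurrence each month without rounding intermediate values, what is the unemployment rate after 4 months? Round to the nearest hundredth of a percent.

With a fixed labor force, u_{t+1} = u_t + s·(1−u_t) − f·u_t = u_t·(1−s−f) + s.
Here 1−s−f = 0.813 and s = 0.010.
u_1 = 0.085600 × 0.813 + 0.010 = 0.079593.
u_2 = 0.079593 × 0.813 + 0.010 = 0.074709.
u_3 = 0.074709 × 0.813 + 0.010 = 0.070738.
u_4 = 0.070738 × 0.813 + 0.010 = 0.067510.

Unemployment rate after four months ≈ 6.75%.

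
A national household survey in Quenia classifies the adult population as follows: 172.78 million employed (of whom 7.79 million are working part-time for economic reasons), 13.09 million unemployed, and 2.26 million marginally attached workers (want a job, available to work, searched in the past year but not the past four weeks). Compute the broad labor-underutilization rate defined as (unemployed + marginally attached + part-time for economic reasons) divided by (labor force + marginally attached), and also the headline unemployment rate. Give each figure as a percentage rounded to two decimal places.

Broad underutilization rate ≈ 12.30%; headline unemployment rate ≈ 7.04%.

Labor force = 172.78 + 13.09 = 185.87 million.
Numerator = 13.09 + 2.26 + 7.79 = 23.14 million.
Denominator = 185.87 + 2.26 = 188.13 million.
Broad rate = 23.14 / 188.13 = 12.30%.
Headline unemployment rate = 13.09 / 185.87 = 7.04%.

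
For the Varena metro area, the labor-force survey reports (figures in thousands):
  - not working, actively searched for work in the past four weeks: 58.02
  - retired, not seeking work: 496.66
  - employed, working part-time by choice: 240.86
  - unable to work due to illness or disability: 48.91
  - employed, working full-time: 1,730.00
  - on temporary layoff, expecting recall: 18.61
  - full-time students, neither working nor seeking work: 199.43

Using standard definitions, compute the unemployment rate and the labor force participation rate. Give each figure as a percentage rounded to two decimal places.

Employed = 240.86 + 1,730.00 = 1,970.86 thousand.
Unemployed = 58.02 + 18.61 = 76.63 thousand (jobless and actively searching, or on temporary layoff).
Labor force = 1,970.86 + 76.63 = 2,047.49 thousand.
Not in labor force = 496.66 + 48.91 + 199.43 = 745.00 thousand (those not working and not actively searching are outside the labor force).
Civilian working-age population = 2,047.49 + 745.00 = 2,792.49 thousand.
Unemployment rate = 76.63 / 2,047.49 = 3.74%.
Labor force participation rate = 2,047.49 / 2,792.49 = 73.32%.

Unemployment rate ≈ 3.74%; labor force participation rate ≈ 73.32%.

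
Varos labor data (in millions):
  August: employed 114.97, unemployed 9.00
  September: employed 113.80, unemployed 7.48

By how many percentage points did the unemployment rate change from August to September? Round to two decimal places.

The unemployment rate changed by −1.09 percentage points.

August: labor force = 114.97 + 9.00 = 123.97; u = 9.00/123.97 = 7.26%.
September: labor force = 113.80 + 7.48 = 121.28; u = 7.48/121.28 = 6.17%.
Change = 6.17% − 7.26% = −1.09 pp.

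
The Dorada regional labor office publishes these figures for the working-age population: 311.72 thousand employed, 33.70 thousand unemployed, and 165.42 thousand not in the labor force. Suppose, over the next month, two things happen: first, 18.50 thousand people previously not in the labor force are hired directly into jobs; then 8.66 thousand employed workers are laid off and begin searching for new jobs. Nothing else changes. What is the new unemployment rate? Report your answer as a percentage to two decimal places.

New unemployment rate ≈ 11.64%.

Initially, labor force = 311.72 + 33.70 = 345.42 thousand, so u = 33.70/345.42 = 9.76%.
After the first change, employed and labor force both rise by 18.50; unemployed unchanged → E = 330.22, U = 33.70, labor force = 363.92 thousand.
After the second change, employed falls and unemployed rises by 8.66; labor force unchanged → E = 321.56, U = 42.36, labor force = 363.92 thousand.
New unemployment rate = 42.36 / 363.92 = 11.64%.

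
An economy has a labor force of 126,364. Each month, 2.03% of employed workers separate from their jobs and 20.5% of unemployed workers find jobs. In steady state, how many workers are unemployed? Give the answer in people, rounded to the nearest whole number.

Steady-state unemployment rate u* = s/(s+f) = 2.03/(2.03+20.5) = 0.090102.
Unemployed = u* × labor force = 0.090102 × 126,364 ≈ 11,386.

About 11,386 are unemployed in steady state.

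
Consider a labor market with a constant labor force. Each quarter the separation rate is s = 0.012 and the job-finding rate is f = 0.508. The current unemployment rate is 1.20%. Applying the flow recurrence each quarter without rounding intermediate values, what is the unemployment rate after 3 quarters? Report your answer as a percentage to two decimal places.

Unemployment rate after three quarters ≈ 2.19%.

With a fixed labor force, u_{t+1} = u_t + s·(1−u_t) − f·u_t = u_t·(1−s−f) + s.
Here 1−s−f = 0.480 and s = 0.012.
u_1 = 0.012000 × 0.480 + 0.012 = 0.017760.
u_2 = 0.017760 × 0.480 + 0.012 = 0.020525.
u_3 = 0.020525 × 0.480 + 0.012 = 0.021852.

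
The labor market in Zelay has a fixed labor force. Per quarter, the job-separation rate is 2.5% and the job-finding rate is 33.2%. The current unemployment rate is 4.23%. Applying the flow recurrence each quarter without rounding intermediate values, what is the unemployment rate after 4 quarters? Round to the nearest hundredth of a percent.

Unemployment rate after four quarters ≈ 6.53%.

With a fixed labor force, u_{t+1} = u_t + s·(1−u_t) − f·u_t = u_t·(1−s−f) + s.
Here 1−s−f = 0.643 and s = 0.025.
u_1 = 0.042300 × 0.643 + 0.025 = 0.052199.
u_2 = 0.052199 × 0.643 + 0.025 = 0.058564.
u_3 = 0.058564 × 0.643 + 0.025 = 0.062657.
u_4 = 0.062657 × 0.643 + 0.025 = 0.065288.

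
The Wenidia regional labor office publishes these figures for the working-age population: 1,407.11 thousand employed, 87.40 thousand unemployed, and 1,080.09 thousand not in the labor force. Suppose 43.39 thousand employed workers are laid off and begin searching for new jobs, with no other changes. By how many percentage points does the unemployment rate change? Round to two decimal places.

Initially, labor force = 1,407.11 + 87.40 = 1,494.51 thousand, so u = 87.40/1,494.51 = 5.85%.
After the change, employed falls and unemployed rises by 43.39; labor force unchanged → E = 1,363.72, U = 130.79, labor force = 1,494.51 thousand.
New unemployment rate = 130.79 / 1,494.51 = 8.75%.
Change = 8.75% − 5.85% = +2.90 percentage points.

The unemployment rate changes by +2.90 percentage points.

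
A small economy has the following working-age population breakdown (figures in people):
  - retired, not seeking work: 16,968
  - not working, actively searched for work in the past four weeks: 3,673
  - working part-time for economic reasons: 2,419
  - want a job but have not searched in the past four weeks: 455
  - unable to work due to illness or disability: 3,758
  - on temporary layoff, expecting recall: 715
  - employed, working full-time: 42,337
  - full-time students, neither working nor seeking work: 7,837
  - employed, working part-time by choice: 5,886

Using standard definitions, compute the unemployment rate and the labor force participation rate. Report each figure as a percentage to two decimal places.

Employed = 2,419 + 42,337 + 5,886 = 50,642 (anyone who worked, including part-time for economic reasons, counts as employed).
Unemployed = 3,673 + 715 = 4,388 (jobless and actively searching, or on temporary layoff).
Labor force = 50,642 + 4,388 = 55,030.
Not in labor force = 16,968 + 455 + 3,758 + 7,837 = 29,018 (those not working and not actively searching are outside the labor force — including those who want a job but have given up searching).
Civilian working-age population = 55,030 + 29,018 = 84,048.
Unemployment rate = 4,388 / 55,030 = 7.97%.
Labor force participation rate = 55,030 / 84,048 = 65.47%.

Unemployment rate ≈ 7.97%; labor force participation rate ≈ 65.47%.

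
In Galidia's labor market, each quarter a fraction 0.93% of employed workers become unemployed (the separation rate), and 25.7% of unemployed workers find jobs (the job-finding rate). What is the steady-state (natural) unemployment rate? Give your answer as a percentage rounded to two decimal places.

Steady-state unemployment rate ≈ 3.49%.

At steady state the flows balance: s·E = f·U, so U/(E+U) = s/(s+f).
u* = 0.93 / (0.93 + 25.7) = 0.93 / 26.63 = 3.49%.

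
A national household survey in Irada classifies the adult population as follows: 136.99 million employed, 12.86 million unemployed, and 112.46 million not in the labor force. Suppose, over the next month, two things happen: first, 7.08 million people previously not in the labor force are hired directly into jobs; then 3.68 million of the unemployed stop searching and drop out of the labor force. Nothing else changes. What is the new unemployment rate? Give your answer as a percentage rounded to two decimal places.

New unemployment rate ≈ 5.99%.

Initially, labor force = 136.99 + 12.86 = 149.85 million, so u = 12.86/149.85 = 8.58%.
After the first change, employed and labor force both rise by 7.08; unemployed unchanged → E = 144.07, U = 12.86, labor force = 156.93 million.
After the second change, unemployed and labor force both fall by 3.68 → E = 144.07, U = 9.18, labor force = 153.25 million.
New unemployment rate = 9.18 / 153.25 = 5.99%.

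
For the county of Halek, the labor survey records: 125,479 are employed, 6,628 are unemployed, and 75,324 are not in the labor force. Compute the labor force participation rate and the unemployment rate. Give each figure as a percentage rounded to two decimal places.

Labor force = employed + unemployed = 125,479 + 6,628 = 132,107.
Working-age population = 132,107 + 75,324 = 207,431.
Unemployment rate = 6,628 / 132,107 = 5.02%.
Labor force participation rate = 132,107 / 207,431 = 63.69%.

Labor force participation rate ≈ 63.69%; unemployment rate ≈ 5.02%.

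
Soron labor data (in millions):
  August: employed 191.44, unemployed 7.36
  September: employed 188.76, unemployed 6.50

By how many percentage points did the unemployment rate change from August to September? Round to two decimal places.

August: labor force = 191.44 + 7.36 = 198.80; u = 7.36/198.80 = 3.70%.
September: labor force = 188.76 + 6.50 = 195.26; u = 6.50/195.26 = 3.33%.
Change = 3.33% − 3.70% = −0.37 pp.

The unemployment rate changed by −0.37 percentage points.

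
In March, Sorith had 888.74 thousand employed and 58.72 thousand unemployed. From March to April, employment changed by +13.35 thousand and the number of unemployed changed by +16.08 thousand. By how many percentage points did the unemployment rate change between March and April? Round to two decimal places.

The unemployment rate changed by +1.46 percentage points.

March: labor force = 888.74 + 58.72 = 947.46; u = 58.72/947.46 = 6.20%.
April: labor force = 902.09 + 74.80 = 976.89; u = 74.80/976.89 = 7.66%.
Change = 7.66% − 6.20% = +1.46 pp.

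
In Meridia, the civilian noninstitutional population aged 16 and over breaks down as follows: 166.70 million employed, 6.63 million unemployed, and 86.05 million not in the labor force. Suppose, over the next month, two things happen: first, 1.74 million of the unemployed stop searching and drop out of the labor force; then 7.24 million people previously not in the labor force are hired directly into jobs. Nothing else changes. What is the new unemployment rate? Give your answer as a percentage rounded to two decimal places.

New unemployment rate ≈ 2.73%.

Initially, labor force = 166.70 + 6.63 = 173.33 million, so u = 6.63/173.33 = 3.83%.
After the first change, unemployed and labor force both fall by 1.74 → E = 166.70, U = 4.89, labor force = 171.59 million.
After the second change, employed and labor force both rise by 7.24; unemployed unchanged → E = 173.94, U = 4.89, labor force = 178.83 million.
New unemployment rate = 4.89 / 178.83 = 2.73%.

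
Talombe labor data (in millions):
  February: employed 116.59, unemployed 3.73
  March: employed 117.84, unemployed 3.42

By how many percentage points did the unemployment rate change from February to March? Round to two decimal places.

The unemployment rate changed by −0.28 percentage points.

February: labor force = 116.59 + 3.73 = 120.32; u = 3.73/120.32 = 3.10%.
March: labor force = 117.84 + 3.42 = 121.26; u = 3.42/121.26 = 2.82%.
Change = 2.82% − 3.10% = −0.28 pp.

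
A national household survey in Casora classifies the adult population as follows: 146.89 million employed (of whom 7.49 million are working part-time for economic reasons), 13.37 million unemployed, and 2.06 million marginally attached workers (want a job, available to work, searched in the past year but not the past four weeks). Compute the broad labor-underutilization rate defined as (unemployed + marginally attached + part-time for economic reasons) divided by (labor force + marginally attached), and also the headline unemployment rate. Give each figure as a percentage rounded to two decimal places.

Broad underutilization rate ≈ 14.12%; headline unemployment rate ≈ 8.34%.

Labor force = 146.89 + 13.37 = 160.26 million.
Numerator = 13.37 + 2.06 + 7.49 = 22.92 million.
Denominator = 160.26 + 2.06 = 162.32 million.
Broad rate = 22.92 / 162.32 = 14.12%.
Headline unemployment rate = 13.37 / 160.26 = 8.34%.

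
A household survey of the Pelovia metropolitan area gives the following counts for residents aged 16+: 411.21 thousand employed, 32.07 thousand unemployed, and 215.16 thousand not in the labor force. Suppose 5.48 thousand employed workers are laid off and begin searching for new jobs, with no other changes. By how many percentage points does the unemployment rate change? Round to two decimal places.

The unemployment rate changes by +1.24 percentage points.

Initially, labor force = 411.21 + 32.07 = 443.28 thousand, so u = 32.07/443.28 = 7.23%.
After the change, employed falls and unemployed rises by 5.48; labor force unchanged → E = 405.73, U = 37.55, labor force = 443.28 thousand.
New unemployment rate = 37.55 / 443.28 = 8.47%.
Change = 8.47% − 7.23% = +1.24 percentage points.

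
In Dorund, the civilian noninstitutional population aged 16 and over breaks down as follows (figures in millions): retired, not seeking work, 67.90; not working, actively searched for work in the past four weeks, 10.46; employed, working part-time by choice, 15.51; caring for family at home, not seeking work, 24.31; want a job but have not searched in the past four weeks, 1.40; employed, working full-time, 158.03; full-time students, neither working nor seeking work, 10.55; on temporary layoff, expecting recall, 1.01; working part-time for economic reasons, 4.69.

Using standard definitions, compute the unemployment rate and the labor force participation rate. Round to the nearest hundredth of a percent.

Unemployment rate ≈ 6.05%; labor force participation rate ≈ 64.55%.

Employed = 15.51 + 158.03 + 4.69 = 178.23 million (anyone who worked, including part-time for economic reasons, counts as employed).
Unemployed = 10.46 + 1.01 = 11.47 million (jobless and actively searching, or on temporary layoff).
Labor force = 178.23 + 11.47 = 189.70 million.
Not in labor force = 67.90 + 24.31 + 1.40 + 10.55 = 104.16 million (those not working and not actively searching are outside the labor force — including those who want a job but have given up searching).
Civilian working-age population = 189.70 + 104.16 = 293.86 million.
Unemployment rate = 11.47 / 189.70 = 6.05%.
Labor force participation rate = 189.70 / 293.86 = 64.55%.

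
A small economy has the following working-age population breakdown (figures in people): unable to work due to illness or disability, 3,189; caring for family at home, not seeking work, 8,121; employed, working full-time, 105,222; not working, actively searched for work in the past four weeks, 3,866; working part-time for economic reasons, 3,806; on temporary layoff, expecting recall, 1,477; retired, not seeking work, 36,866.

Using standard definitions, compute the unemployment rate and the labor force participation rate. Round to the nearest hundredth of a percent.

Employed = 105,222 + 3,806 = 109,028 (anyone who worked, including part-time for economic reasons, counts as employed).
Unemployed = 3,866 + 1,477 = 5,343 (jobless and actively searching, or on temporary layoff).
Labor force = 109,028 + 5,343 = 114,371.
Not in labor force = 3,189 + 8,121 + 36,866 = 48,176 (those not working and not actively searching are outside the labor force).
Civilian working-age population = 114,371 + 48,176 = 162,547.
Unemployment rate = 5,343 / 114,371 = 4.67%.
Labor force participation rate = 114,371 / 162,547 = 70.36%.

Unemployment rate ≈ 4.67%; labor force participation rate ≈ 70.36%.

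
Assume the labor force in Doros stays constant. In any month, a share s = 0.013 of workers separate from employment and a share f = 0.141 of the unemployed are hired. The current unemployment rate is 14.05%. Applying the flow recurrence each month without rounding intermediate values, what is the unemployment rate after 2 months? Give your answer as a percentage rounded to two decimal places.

With a fixed labor force, u_{t+1} = u_t + s·(1−u_t) − f·u_t = u_t·(1−s−f) + s.
Here 1−s−f = 0.846 and s = 0.013.
u_1 = 0.140500 × 0.846 + 0.013 = 0.131863.
u_2 = 0.131863 × 0.846 + 0.013 = 0.124556.

Unemployment rate after two months ≈ 12.46%.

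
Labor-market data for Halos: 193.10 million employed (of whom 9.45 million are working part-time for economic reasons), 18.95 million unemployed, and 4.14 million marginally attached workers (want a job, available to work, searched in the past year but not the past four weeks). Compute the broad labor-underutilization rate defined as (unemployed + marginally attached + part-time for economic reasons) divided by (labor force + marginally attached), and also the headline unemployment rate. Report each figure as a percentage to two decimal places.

Labor force = 193.10 + 18.95 = 212.05 million.
Numerator = 18.95 + 4.14 + 9.45 = 32.54 million.
Denominator = 212.05 + 4.14 = 216.19 million.
Broad rate = 32.54 / 216.19 = 15.05%.
Headline unemployment rate = 18.95 / 212.05 = 8.94%.

Broad underutilization rate ≈ 15.05%; headline unemployment rate ≈ 8.94%.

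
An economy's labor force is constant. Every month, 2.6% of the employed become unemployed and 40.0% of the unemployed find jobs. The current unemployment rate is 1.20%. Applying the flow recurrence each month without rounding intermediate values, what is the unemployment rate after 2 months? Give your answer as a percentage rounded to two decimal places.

With a fixed labor force, u_{t+1} = u_t + s·(1−u_t) − f·u_t = u_t·(1−s−f) + s.
Here 1−s−f = 0.574 and s = 0.026.
u_1 = 0.012000 × 0.574 + 0.026 = 0.032888.
u_2 = 0.032888 × 0.574 + 0.026 = 0.044878.

Unemployment rate after two months ≈ 4.49%.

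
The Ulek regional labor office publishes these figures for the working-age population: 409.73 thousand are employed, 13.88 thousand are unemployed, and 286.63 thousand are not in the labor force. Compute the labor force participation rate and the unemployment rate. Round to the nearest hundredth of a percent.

Labor force participation rate ≈ 59.64%; unemployment rate ≈ 3.28%.

Labor force = employed + unemployed = 409.73 + 13.88 = 423.61 thousand.
Working-age population = 423.61 + 286.63 = 710.24 thousand.
Unemployment rate = 13.88 / 423.61 = 3.28%.
Labor force participation rate = 423.61 / 710.24 = 59.64%.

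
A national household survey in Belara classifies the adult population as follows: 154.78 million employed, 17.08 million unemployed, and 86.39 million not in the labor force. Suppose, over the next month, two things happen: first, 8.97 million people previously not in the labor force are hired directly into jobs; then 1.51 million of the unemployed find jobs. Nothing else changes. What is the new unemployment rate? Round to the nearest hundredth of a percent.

New unemployment rate ≈ 8.61%.

Initially, labor force = 154.78 + 17.08 = 171.86 million, so u = 17.08/171.86 = 9.94%.
After the first change, employed and labor force both rise by 8.97; unemployed unchanged → E = 163.75, U = 17.08, labor force = 180.83 million.
After the second change, unemployed falls and employed rises by 1.51; labor force unchanged → E = 165.26, U = 15.57, labor force = 180.83 million.
New unemployment rate = 15.57 / 180.83 = 8.61%.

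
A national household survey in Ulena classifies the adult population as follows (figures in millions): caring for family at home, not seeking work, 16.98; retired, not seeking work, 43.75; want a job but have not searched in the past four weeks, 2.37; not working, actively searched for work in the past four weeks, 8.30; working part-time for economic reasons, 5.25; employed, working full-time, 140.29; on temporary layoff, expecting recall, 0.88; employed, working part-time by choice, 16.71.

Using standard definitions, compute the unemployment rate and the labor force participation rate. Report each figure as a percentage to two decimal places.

Unemployment rate ≈ 5.35%; labor force participation rate ≈ 73.10%.

Employed = 5.25 + 140.29 + 16.71 = 162.25 million (anyone who worked, including part-time for economic reasons, counts as employed).
Unemployed = 8.30 + 0.88 = 9.18 million (jobless and actively searching, or on temporary layoff).
Labor force = 162.25 + 9.18 = 171.43 million.
Not in labor force = 16.98 + 43.75 + 2.37 = 63.10 million (those not working and not actively searching are outside the labor force — including those who want a job but have given up searching).
Civilian working-age population = 171.43 + 63.10 = 234.53 million.
Unemployment rate = 9.18 / 171.43 = 5.35%.
Labor force participation rate = 171.43 / 234.53 = 73.10%.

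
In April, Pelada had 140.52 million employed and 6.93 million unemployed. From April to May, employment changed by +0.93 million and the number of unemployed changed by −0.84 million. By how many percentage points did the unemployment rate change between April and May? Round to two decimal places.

The unemployment rate changed by −0.57 percentage points.

April: labor force = 140.52 + 6.93 = 147.45; u = 6.93/147.45 = 4.70%.
May: labor force = 141.45 + 6.09 = 147.54; u = 6.09/147.54 = 4.13%.
Change = 4.13% − 4.70% = −0.57 pp.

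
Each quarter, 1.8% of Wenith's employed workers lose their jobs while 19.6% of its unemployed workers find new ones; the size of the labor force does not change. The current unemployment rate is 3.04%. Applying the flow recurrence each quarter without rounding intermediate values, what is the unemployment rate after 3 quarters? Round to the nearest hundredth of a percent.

With a fixed labor force, u_{t+1} = u_t + s·(1−u_t) − f·u_t = u_t·(1−s−f) + s.
Here 1−s−f = 0.786 and s = 0.018.
u_1 = 0.030400 × 0.786 + 0.018 = 0.041894.
u_2 = 0.041894 × 0.786 + 0.018 = 0.050929.
u_3 = 0.050929 × 0.786 + 0.018 = 0.058030.

Unemployment rate after three quarters ≈ 5.80%.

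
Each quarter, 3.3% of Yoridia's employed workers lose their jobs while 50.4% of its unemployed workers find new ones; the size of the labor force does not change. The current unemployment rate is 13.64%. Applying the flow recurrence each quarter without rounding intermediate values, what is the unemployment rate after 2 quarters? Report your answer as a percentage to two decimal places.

Unemployment rate after two quarters ≈ 7.75%.

With a fixed labor force, u_{t+1} = u_t + s·(1−u_t) − f·u_t = u_t·(1−s−f) + s.
Here 1−s−f = 0.463 and s = 0.033.
u_1 = 0.136400 × 0.463 + 0.033 = 0.096153.
u_2 = 0.096153 × 0.463 + 0.033 = 0.077519.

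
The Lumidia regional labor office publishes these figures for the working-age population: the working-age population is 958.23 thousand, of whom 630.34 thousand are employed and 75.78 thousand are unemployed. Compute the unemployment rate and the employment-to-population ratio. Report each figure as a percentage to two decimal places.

Labor force = employed + unemployed = 630.34 + 75.78 = 706.12 thousand.
Unemployment rate = 75.78 / 706.12 = 10.73%.
Employment-population ratio = 630.34 / 958.23 = 65.78%.

Unemployment rate ≈ 10.73%; employment-population ratio ≈ 65.78%.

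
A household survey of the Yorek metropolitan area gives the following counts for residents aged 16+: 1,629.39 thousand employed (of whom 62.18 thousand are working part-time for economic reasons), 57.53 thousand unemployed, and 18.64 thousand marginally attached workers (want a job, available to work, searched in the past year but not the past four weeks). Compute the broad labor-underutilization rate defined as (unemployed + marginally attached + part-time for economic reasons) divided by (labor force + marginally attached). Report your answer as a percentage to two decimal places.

Broad underutilization rate ≈ 8.11%.

Labor force = 1,629.39 + 57.53 = 1,686.92 thousand.
Numerator = 57.53 + 18.64 + 62.18 = 138.35 thousand.
Denominator = 1,686.92 + 18.64 = 1,705.56 thousand.
Broad rate = 138.35 / 1,705.56 = 8.11%.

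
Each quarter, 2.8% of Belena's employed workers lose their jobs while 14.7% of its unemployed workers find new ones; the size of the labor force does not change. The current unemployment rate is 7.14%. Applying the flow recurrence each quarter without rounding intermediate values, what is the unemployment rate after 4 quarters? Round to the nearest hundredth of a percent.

With a fixed labor force, u_{t+1} = u_t + s·(1−u_t) − f·u_t = u_t·(1−s−f) + s.
Here 1−s−f = 0.825 and s = 0.028.
u_1 = 0.071400 × 0.825 + 0.028 = 0.086905.
u_2 = 0.086905 × 0.825 + 0.028 = 0.099697.
u_3 = 0.099697 × 0.825 + 0.028 = 0.110250.
u_4 = 0.110250 × 0.825 + 0.028 = 0.118956.

Unemployment rate after four quarters ≈ 11.90%.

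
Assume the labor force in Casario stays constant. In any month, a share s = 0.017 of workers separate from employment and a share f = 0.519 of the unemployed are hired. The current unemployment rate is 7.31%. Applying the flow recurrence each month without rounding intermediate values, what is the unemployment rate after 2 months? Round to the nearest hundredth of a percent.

With a fixed labor force, u_{t+1} = u_t + s·(1−u_t) − f·u_t = u_t·(1−s−f) + s.
Here 1−s−f = 0.464 and s = 0.017.
u_1 = 0.073100 × 0.464 + 0.017 = 0.050918.
u_2 = 0.050918 × 0.464 + 0.017 = 0.040626.

Unemployment rate after two months ≈ 4.06%.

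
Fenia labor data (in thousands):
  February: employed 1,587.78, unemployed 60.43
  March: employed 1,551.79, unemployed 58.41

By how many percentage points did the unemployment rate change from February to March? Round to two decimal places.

February: labor force = 1,587.78 + 60.43 = 1,648.21; u = 60.43/1,648.21 = 3.67%.
March: labor force = 1,551.79 + 58.41 = 1,610.20; u = 58.41/1,610.20 = 3.63%.
Change = 3.63% − 3.67% = −0.04 pp.

The unemployment rate changed by −0.04 percentage points.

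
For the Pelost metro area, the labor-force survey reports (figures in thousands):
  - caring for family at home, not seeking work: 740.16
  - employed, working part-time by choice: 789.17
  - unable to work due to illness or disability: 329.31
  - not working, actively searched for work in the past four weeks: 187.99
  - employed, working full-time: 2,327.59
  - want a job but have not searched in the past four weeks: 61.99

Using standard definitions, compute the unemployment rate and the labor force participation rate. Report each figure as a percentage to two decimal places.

Unemployment rate ≈ 5.69%; labor force participation rate ≈ 74.49%.

Employed = 789.17 + 2,327.59 = 3,116.76 thousand.
Unemployed = 187.99 thousand.
Labor force = 3,116.76 + 187.99 = 3,304.75 thousand.
Not in labor force = 740.16 + 329.31 + 61.99 = 1,131.46 thousand (those not working and not actively searching are outside the labor force — including those who want a job but have given up searching).
Civilian working-age population = 3,304.75 + 1,131.46 = 4,436.21 thousand.
Unemployment rate = 187.99 / 3,304.75 = 5.69%.
Labor force participation rate = 3,304.75 / 4,436.21 = 74.49%.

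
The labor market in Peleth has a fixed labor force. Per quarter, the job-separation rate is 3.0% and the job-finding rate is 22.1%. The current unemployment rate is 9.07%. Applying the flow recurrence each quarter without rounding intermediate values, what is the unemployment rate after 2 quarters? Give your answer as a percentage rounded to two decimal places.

With a fixed labor force, u_{t+1} = u_t + s·(1−u_t) − f·u_t = u_t·(1−s−f) + s.
Here 1−s−f = 0.749 and s = 0.030.
u_1 = 0.090700 × 0.749 + 0.030 = 0.097934.
u_2 = 0.097934 × 0.749 + 0.030 = 0.103353.

Unemployment rate after two quarters ≈ 10.34%.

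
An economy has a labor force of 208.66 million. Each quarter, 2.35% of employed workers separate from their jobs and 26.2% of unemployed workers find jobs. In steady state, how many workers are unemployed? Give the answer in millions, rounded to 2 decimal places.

Steady-state unemployment rate u* = s/(s+f) = 2.35/(2.35+26.2) = 0.082312.
Unemployed = u* × labor force = 0.082312 × 208.66 ≈ 17.18 million.

About 17.18 million are unemployed in steady state.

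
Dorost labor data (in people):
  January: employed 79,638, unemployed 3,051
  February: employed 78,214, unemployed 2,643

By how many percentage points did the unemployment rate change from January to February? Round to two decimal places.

The unemployment rate changed by −0.42 percentage points.

January: labor force = 79,638 + 3,051 = 82,689; u = 3,051/82,689 = 3.69%.
February: labor force = 78,214 + 2,643 = 80,857; u = 2,643/80,857 = 3.27%.
Change = 3.27% − 3.69% = −0.42 pp.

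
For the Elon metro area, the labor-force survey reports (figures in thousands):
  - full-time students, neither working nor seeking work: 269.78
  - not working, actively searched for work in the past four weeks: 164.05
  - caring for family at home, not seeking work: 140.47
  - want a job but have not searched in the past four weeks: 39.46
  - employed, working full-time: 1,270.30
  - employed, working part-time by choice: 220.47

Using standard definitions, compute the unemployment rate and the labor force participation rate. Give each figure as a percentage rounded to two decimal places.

Employed = 1,270.30 + 220.47 = 1,490.77 thousand.
Unemployed = 164.05 thousand.
Labor force = 1,490.77 + 164.05 = 1,654.82 thousand.
Not in labor force = 269.78 + 140.47 + 39.46 = 449.71 thousand (those not working and not actively searching are outside the labor force — including those who want a job but have given up searching).
Civilian working-age population = 1,654.82 + 449.71 = 2,104.53 thousand.
Unemployment rate = 164.05 / 1,654.82 = 9.91%.
Labor force participation rate = 1,654.82 / 2,104.53 = 78.63%.

Unemployment rate ≈ 9.91%; labor force participation rate ≈ 78.63%.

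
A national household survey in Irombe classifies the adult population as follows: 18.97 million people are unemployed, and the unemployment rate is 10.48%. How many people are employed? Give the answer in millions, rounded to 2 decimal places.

About 162.04 million are employed.

Labor force = U / u = 18.97 / 0.1048 ≈ 181.01 million.
Employed = labor force − unemployed = 181.01 − 18.97 = 162.04 million.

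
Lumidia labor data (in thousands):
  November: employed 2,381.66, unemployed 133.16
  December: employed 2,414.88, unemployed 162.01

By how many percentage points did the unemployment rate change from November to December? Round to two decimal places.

The unemployment rate changed by +0.99 percentage points.

November: labor force = 2,381.66 + 133.16 = 2,514.82; u = 133.16/2,514.82 = 5.30%.
December: labor force = 2,414.88 + 162.01 = 2,576.89; u = 162.01/2,576.89 = 6.29%.
Change = 6.29% − 5.30% = +0.99 pp.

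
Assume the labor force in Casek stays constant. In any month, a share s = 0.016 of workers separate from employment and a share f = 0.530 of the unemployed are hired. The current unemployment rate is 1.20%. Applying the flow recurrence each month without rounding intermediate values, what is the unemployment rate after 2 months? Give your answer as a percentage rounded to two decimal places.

With a fixed labor force, u_{t+1} = u_t + s·(1−u_t) − f·u_t = u_t·(1−s−f) + s.
Here 1−s−f = 0.454 and s = 0.016.
u_1 = 0.012000 × 0.454 + 0.016 = 0.021448.
u_2 = 0.021448 × 0.454 + 0.016 = 0.025737.

Unemployment rate after two months ≈ 2.57%.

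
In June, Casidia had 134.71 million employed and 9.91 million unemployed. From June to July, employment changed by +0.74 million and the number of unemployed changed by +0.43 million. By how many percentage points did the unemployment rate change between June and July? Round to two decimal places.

The unemployment rate changed by +0.24 percentage points.

June: labor force = 134.71 + 9.91 = 144.62; u = 9.91/144.62 = 6.85%.
July: labor force = 135.45 + 10.34 = 145.79; u = 10.34/145.79 = 7.09%.
Change = 7.09% − 6.85% = +0.24 pp.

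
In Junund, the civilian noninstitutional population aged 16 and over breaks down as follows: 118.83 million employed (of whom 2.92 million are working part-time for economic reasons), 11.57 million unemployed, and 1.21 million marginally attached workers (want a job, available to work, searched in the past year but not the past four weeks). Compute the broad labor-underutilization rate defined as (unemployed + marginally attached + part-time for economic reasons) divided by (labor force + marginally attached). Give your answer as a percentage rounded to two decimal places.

Labor force = 118.83 + 11.57 = 130.40 million.
Numerator = 11.57 + 1.21 + 2.92 = 15.70 million.
Denominator = 130.40 + 1.21 = 131.61 million.
Broad rate = 15.70 / 131.61 = 11.93%.

Broad underutilization rate ≈ 11.93%.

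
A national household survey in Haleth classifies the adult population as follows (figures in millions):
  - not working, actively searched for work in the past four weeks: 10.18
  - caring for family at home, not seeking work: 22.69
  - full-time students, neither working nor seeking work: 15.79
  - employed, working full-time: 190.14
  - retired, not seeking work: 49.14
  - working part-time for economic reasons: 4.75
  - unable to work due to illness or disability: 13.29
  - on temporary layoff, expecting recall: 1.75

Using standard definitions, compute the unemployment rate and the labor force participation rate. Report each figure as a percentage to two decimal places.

Employed = 190.14 + 4.75 = 194.89 million (anyone who worked, including part-time for economic reasons, counts as employed).
Unemployed = 10.18 + 1.75 = 11.93 million (jobless and actively searching, or on temporary layoff).
Labor force = 194.89 + 11.93 = 206.82 million.
Not in labor force = 22.69 + 15.79 + 49.14 + 13.29 = 100.91 million (those not working and not actively searching are outside the labor force).
Civilian working-age population = 206.82 + 100.91 = 307.73 million.
Unemployment rate = 11.93 / 206.82 = 5.77%.
Labor force participation rate = 206.82 / 307.73 = 67.21%.

Unemployment rate ≈ 5.77%; labor force participation rate ≈ 67.21%.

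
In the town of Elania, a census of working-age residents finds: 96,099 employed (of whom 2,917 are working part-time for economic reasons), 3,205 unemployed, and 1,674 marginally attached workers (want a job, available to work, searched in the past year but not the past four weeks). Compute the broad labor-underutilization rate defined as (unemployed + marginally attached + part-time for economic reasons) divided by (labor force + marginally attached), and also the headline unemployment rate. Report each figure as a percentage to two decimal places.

Labor force = 96,099 + 3,205 = 99,304.
Numerator = 3,205 + 1,674 + 2,917 = 7,796.
Denominator = 99,304 + 1,674 = 100,978.
Broad rate = 7,796 / 100,978 = 7.72%.
Headline unemployment rate = 3,205 / 99,304 = 3.23%.

Broad underutilization rate ≈ 7.72%; headline unemployment rate ≈ 3.23%.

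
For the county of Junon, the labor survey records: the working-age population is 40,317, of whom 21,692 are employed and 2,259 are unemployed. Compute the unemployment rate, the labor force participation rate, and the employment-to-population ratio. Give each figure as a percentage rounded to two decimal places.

Labor force = employed + unemployed = 21,692 + 2,259 = 23,951.
Unemployment rate = 2,259 / 23,951 = 9.43%.
Labor force participation rate = 23,951 / 40,317 = 59.41%.
Employment-population ratio = 21,692 / 40,317 = 53.80%.

Unemployment rate ≈ 9.43%; labor force participation rate ≈ 59.41%; employment-population ratio ≈ 53.80%.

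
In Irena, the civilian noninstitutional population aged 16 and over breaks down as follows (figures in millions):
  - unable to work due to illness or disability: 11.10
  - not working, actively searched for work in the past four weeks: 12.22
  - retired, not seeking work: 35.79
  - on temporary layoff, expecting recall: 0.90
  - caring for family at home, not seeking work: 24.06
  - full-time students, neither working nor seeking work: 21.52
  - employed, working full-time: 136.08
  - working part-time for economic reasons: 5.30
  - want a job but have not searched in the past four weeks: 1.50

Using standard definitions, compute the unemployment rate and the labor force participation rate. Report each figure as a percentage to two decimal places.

Unemployment rate ≈ 8.49%; labor force participation rate ≈ 62.18%.

Employed = 136.08 + 5.30 = 141.38 million (anyone who worked, including part-time for economic reasons, counts as employed).
Unemployed = 12.22 + 0.90 = 13.12 million (jobless and actively searching, or on temporary layoff).
Labor force = 141.38 + 13.12 = 154.50 million.
Not in labor force = 11.10 + 35.79 + 24.06 + 21.52 + 1.50 = 93.97 million (those not working and not actively searching are outside the labor force — including those who want a job but have given up searching).
Civilian working-age population = 154.50 + 93.97 = 248.47 million.
Unemployment rate = 13.12 / 154.50 = 8.49%.
Labor force participation rate = 154.50 / 248.47 = 62.18%.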